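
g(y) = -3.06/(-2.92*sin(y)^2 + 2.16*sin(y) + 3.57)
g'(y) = -3.06*(5.84*sin(y)*cos(y) - 2.16*cos(y))/(-2.92*sin(y)^2 + 2.16*sin(y) + 3.57)^2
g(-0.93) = 80.79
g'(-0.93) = 8724.56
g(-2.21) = 68.94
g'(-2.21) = -6344.61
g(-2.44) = -3.19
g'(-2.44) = -15.06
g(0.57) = -0.79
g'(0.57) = -0.17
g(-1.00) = 9.71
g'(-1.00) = 117.76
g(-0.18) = -0.99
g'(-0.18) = 1.01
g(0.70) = -0.82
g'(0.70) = -0.27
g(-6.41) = -0.94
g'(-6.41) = 0.83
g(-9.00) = -1.40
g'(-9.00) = -2.67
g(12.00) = -1.95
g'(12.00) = 5.54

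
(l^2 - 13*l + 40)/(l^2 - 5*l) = (l - 8)/l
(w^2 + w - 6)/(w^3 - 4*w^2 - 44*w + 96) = (w + 3)/(w^2 - 2*w - 48)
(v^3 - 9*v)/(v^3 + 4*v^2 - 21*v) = (v + 3)/(v + 7)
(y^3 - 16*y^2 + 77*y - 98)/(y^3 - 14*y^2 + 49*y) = (y - 2)/y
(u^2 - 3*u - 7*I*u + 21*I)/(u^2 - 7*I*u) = (u - 3)/u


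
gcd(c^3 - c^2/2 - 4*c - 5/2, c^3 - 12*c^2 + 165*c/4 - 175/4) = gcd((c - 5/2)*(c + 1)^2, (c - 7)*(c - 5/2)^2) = c - 5/2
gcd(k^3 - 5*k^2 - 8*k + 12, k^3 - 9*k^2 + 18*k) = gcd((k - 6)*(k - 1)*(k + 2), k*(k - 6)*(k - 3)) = k - 6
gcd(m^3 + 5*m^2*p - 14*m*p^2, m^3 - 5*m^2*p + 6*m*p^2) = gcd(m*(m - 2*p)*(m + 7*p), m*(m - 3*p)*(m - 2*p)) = -m^2 + 2*m*p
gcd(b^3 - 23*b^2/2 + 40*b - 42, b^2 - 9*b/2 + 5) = b - 2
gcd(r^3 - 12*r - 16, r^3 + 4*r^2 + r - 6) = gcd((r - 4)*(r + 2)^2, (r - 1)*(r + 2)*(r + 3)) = r + 2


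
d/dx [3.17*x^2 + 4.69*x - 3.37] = 6.34*x + 4.69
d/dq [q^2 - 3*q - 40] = 2*q - 3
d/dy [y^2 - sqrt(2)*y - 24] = 2*y - sqrt(2)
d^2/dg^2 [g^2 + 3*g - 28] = 2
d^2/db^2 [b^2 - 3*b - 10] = 2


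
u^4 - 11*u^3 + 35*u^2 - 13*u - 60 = (u - 5)*(u - 4)*(u - 3)*(u + 1)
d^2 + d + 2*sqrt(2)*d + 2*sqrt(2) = (d + 1)*(d + 2*sqrt(2))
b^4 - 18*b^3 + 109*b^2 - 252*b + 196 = (b - 7)^2*(b - 2)^2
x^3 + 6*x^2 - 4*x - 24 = (x - 2)*(x + 2)*(x + 6)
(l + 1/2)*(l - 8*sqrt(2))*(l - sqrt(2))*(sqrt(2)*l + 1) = sqrt(2)*l^4 - 17*l^3 + sqrt(2)*l^3/2 - 17*l^2/2 + 7*sqrt(2)*l^2 + 7*sqrt(2)*l/2 + 16*l + 8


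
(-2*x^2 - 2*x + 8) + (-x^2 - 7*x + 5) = -3*x^2 - 9*x + 13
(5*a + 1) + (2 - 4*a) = a + 3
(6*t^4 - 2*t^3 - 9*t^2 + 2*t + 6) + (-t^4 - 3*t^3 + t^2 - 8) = 5*t^4 - 5*t^3 - 8*t^2 + 2*t - 2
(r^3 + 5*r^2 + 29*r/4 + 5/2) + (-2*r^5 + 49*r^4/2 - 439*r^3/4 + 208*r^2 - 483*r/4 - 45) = -2*r^5 + 49*r^4/2 - 435*r^3/4 + 213*r^2 - 227*r/2 - 85/2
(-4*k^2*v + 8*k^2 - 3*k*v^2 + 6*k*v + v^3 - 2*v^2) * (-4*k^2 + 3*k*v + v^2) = 16*k^4*v - 32*k^4 - 17*k^2*v^3 + 34*k^2*v^2 + v^5 - 2*v^4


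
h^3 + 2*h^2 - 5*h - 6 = (h - 2)*(h + 1)*(h + 3)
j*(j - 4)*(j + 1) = j^3 - 3*j^2 - 4*j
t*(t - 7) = t^2 - 7*t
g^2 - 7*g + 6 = (g - 6)*(g - 1)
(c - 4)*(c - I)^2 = c^3 - 4*c^2 - 2*I*c^2 - c + 8*I*c + 4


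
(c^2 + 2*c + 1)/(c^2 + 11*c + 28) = (c^2 + 2*c + 1)/(c^2 + 11*c + 28)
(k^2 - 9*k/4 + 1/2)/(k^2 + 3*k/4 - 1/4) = (k - 2)/(k + 1)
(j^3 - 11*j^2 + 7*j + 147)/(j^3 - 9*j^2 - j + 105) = (j - 7)/(j - 5)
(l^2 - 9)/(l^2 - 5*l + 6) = (l + 3)/(l - 2)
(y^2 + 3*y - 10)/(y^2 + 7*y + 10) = (y - 2)/(y + 2)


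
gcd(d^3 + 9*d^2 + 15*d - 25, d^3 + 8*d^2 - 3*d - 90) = d + 5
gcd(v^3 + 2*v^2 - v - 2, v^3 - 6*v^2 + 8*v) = 1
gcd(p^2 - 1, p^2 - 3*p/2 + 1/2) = p - 1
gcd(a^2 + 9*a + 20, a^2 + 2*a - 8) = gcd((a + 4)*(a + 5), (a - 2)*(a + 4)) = a + 4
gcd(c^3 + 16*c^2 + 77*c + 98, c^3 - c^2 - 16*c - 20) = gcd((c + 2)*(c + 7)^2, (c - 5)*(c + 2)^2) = c + 2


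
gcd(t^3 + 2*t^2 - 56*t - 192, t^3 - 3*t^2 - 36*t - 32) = t^2 - 4*t - 32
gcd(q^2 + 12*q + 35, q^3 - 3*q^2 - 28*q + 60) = q + 5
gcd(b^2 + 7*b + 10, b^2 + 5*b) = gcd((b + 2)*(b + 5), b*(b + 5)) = b + 5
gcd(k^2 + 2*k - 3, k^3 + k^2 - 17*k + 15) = k - 1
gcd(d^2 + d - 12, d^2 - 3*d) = d - 3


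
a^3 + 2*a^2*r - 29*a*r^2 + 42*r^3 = (a - 3*r)*(a - 2*r)*(a + 7*r)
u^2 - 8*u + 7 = (u - 7)*(u - 1)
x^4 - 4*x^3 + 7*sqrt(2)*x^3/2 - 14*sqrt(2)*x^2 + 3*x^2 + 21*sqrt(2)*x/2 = x*(x - 3)*(x - 1)*(x + 7*sqrt(2)/2)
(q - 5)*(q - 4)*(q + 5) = q^3 - 4*q^2 - 25*q + 100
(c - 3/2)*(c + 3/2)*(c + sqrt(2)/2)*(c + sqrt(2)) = c^4 + 3*sqrt(2)*c^3/2 - 5*c^2/4 - 27*sqrt(2)*c/8 - 9/4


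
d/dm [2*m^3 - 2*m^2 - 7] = 2*m*(3*m - 2)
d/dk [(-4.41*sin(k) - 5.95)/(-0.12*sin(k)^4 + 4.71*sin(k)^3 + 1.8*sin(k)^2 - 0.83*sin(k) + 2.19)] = (-1.5876*sin(k)^4 + 38.6862*sin(k)^3 + 92.0115*sin(k)^2 + 21.42*sin(k) - 14.5964)*cos(k)/(0.0144*sin(k)^8 - 1.1304*sin(k)^7 + 21.7521*sin(k)^6 + 17.1552*sin(k)^5 - 5.1042*sin(k)^4 + 17.6418*sin(k)^3 + 8.5729*sin(k)^2 - 3.6354*sin(k) + 4.7961)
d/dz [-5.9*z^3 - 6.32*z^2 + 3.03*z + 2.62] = -17.7*z^2 - 12.64*z + 3.03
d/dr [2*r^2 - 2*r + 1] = 4*r - 2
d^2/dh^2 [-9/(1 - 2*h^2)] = 36*(6*h^2 + 1)/(2*h^2 - 1)^3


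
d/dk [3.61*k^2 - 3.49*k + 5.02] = 7.22*k - 3.49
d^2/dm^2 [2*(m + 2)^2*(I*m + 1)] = 12*I*m + 4 + 16*I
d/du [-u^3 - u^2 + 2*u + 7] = -3*u^2 - 2*u + 2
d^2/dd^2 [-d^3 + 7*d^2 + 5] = 14 - 6*d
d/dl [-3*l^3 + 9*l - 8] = 9 - 9*l^2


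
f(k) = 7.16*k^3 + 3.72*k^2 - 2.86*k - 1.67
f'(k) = 21.48*k^2 + 7.44*k - 2.86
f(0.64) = -0.10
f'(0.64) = 10.70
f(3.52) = 346.63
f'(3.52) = 289.47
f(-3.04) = -159.75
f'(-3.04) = 173.03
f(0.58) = -0.68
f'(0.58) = 8.68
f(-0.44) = -0.30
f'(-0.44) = -1.98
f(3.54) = 352.45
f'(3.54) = 292.66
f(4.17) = 570.27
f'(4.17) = 401.68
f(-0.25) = -0.83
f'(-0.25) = -3.38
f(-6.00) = -1397.15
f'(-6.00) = 725.78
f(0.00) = -1.67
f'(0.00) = -2.86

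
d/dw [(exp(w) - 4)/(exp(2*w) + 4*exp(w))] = (-exp(2*w) + 8*exp(w) + 16)*exp(-w)/(exp(2*w) + 8*exp(w) + 16)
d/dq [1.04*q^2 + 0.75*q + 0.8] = 2.08*q + 0.75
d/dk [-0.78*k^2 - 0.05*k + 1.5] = -1.56*k - 0.05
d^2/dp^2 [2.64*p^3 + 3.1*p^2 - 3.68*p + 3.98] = 15.84*p + 6.2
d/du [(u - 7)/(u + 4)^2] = (18 - u)/(u + 4)^3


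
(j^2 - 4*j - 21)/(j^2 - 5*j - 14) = (j + 3)/(j + 2)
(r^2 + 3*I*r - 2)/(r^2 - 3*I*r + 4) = (r + 2*I)/(r - 4*I)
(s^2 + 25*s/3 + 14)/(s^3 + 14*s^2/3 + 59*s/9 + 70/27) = 9*(s + 6)/(9*s^2 + 21*s + 10)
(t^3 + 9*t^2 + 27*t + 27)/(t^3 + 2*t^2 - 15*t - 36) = (t + 3)/(t - 4)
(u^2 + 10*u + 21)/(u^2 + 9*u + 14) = (u + 3)/(u + 2)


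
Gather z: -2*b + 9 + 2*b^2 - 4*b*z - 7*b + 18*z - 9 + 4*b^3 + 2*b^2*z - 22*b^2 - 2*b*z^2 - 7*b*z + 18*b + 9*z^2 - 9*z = 4*b^3 - 20*b^2 + 9*b + z^2*(9 - 2*b) + z*(2*b^2 - 11*b + 9)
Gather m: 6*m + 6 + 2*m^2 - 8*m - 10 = 2*m^2 - 2*m - 4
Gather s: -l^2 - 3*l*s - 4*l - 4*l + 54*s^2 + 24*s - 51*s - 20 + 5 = -l^2 - 8*l + 54*s^2 + s*(-3*l - 27) - 15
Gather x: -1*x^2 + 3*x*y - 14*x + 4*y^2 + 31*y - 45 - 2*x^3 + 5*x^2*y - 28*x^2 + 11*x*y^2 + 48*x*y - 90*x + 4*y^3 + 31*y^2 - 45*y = -2*x^3 + x^2*(5*y - 29) + x*(11*y^2 + 51*y - 104) + 4*y^3 + 35*y^2 - 14*y - 45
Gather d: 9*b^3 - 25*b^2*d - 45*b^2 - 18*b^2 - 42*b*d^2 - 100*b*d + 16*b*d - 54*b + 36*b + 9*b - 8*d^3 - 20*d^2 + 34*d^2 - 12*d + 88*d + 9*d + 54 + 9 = 9*b^3 - 63*b^2 - 9*b - 8*d^3 + d^2*(14 - 42*b) + d*(-25*b^2 - 84*b + 85) + 63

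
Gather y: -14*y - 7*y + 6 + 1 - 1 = 6 - 21*y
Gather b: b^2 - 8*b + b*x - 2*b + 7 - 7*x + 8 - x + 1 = b^2 + b*(x - 10) - 8*x + 16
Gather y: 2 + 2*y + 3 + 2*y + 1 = 4*y + 6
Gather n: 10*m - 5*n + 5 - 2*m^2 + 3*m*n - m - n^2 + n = -2*m^2 + 9*m - n^2 + n*(3*m - 4) + 5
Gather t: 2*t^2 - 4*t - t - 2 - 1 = 2*t^2 - 5*t - 3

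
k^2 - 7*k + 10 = (k - 5)*(k - 2)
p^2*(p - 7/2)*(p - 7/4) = p^4 - 21*p^3/4 + 49*p^2/8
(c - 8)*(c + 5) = c^2 - 3*c - 40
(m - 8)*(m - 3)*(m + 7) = m^3 - 4*m^2 - 53*m + 168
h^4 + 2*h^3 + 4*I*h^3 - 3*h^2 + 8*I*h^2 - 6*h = h*(h + 2)*(h + I)*(h + 3*I)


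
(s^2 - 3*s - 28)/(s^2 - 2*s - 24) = (s - 7)/(s - 6)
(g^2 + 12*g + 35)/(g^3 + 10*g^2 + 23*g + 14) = (g + 5)/(g^2 + 3*g + 2)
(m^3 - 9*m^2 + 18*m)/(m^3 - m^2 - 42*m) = (-m^2 + 9*m - 18)/(-m^2 + m + 42)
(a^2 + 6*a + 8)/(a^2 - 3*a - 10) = (a + 4)/(a - 5)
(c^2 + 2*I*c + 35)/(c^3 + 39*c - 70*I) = 1/(c - 2*I)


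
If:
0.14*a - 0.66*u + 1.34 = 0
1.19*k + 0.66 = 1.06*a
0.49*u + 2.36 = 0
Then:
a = -32.28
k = -29.31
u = -4.82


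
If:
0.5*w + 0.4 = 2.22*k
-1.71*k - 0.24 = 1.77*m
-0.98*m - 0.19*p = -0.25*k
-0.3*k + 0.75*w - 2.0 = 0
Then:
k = 0.86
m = -0.96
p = 6.10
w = 3.01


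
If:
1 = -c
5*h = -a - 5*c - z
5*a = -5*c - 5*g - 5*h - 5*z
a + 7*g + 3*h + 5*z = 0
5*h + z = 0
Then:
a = 5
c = -1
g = 34/3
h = 23/6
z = -115/6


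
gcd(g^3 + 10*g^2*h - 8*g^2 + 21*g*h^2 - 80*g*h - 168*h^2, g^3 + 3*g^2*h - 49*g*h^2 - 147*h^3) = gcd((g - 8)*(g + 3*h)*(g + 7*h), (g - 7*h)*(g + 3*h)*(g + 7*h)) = g^2 + 10*g*h + 21*h^2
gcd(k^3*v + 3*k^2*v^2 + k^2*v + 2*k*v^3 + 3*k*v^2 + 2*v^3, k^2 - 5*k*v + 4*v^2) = 1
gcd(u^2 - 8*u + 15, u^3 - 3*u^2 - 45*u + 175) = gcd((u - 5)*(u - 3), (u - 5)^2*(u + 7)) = u - 5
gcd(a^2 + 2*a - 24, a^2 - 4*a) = a - 4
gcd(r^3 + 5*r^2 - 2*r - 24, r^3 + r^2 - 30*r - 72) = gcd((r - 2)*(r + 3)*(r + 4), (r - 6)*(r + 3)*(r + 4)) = r^2 + 7*r + 12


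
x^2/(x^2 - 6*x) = x/(x - 6)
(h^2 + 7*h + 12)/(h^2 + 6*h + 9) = (h + 4)/(h + 3)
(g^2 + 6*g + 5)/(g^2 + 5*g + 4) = (g + 5)/(g + 4)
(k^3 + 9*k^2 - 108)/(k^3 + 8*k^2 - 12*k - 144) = (k - 3)/(k - 4)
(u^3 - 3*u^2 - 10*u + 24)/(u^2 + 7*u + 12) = (u^2 - 6*u + 8)/(u + 4)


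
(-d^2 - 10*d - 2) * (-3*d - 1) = 3*d^3 + 31*d^2 + 16*d + 2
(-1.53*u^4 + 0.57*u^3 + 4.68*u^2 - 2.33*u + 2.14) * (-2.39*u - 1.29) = 3.6567*u^5 + 0.6114*u^4 - 11.9205*u^3 - 0.468499999999999*u^2 - 2.1089*u - 2.7606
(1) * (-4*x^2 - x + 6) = -4*x^2 - x + 6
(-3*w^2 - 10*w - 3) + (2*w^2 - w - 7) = -w^2 - 11*w - 10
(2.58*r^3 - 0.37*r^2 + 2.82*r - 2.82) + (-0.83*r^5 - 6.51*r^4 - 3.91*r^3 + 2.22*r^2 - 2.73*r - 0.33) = -0.83*r^5 - 6.51*r^4 - 1.33*r^3 + 1.85*r^2 + 0.0899999999999999*r - 3.15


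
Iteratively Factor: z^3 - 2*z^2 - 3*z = (z + 1)*(z^2 - 3*z) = z*(z + 1)*(z - 3)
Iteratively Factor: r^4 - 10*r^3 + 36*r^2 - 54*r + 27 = (r - 3)*(r^3 - 7*r^2 + 15*r - 9) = (r - 3)*(r - 1)*(r^2 - 6*r + 9) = (r - 3)^2*(r - 1)*(r - 3)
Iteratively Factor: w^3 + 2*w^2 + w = (w + 1)*(w^2 + w) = (w + 1)^2*(w)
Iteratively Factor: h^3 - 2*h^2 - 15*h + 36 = (h + 4)*(h^2 - 6*h + 9) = (h - 3)*(h + 4)*(h - 3)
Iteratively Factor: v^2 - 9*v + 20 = (v - 4)*(v - 5)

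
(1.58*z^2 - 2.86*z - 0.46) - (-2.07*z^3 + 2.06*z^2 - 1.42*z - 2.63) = 2.07*z^3 - 0.48*z^2 - 1.44*z + 2.17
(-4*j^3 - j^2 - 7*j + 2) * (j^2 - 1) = -4*j^5 - j^4 - 3*j^3 + 3*j^2 + 7*j - 2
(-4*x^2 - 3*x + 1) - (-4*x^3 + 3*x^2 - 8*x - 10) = 4*x^3 - 7*x^2 + 5*x + 11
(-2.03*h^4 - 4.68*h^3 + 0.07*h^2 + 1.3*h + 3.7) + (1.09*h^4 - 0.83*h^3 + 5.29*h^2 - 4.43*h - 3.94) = -0.94*h^4 - 5.51*h^3 + 5.36*h^2 - 3.13*h - 0.24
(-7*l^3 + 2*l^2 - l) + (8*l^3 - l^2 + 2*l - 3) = l^3 + l^2 + l - 3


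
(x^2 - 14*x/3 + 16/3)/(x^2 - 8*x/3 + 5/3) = (3*x^2 - 14*x + 16)/(3*x^2 - 8*x + 5)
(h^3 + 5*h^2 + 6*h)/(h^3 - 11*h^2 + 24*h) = (h^2 + 5*h + 6)/(h^2 - 11*h + 24)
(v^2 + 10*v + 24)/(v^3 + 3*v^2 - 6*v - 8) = (v + 6)/(v^2 - v - 2)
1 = 1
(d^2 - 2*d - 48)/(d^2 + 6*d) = (d - 8)/d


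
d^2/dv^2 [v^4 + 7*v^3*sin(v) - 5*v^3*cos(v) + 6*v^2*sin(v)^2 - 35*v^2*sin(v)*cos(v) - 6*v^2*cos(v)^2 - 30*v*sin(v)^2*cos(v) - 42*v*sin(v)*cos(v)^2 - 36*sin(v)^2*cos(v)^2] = -7*v^3*sin(v) + 5*v^3*cos(v) + 30*v^2*sin(v) + 70*v^2*sin(2*v) + 42*v^2*cos(v) + 24*v^2*cos(2*v) + 12*v^2 + 105*v*sin(v)/2 + 48*v*sin(2*v) + 189*v*sin(3*v)/2 - 45*v*cos(v)/2 - 140*v*cos(2*v) - 135*v*cos(3*v)/2 + 15*sin(v) - 35*sin(2*v) - 45*sin(3*v) - 21*cos(v) - 144*cos(2*v)^2 - 12*cos(2*v) - 63*cos(3*v) + 72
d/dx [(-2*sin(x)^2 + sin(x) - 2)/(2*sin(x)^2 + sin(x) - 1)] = (6*sin(2*x) + cos(3*x))/((sin(x) + 1)^2*(2*sin(x) - 1)^2)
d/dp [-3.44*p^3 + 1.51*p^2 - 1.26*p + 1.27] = -10.32*p^2 + 3.02*p - 1.26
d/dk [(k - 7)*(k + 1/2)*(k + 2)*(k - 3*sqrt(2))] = 4*k^3 - 27*k^2/2 - 9*sqrt(2)*k^2 - 33*k + 27*sqrt(2)*k - 7 + 99*sqrt(2)/2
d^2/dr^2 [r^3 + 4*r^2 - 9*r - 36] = 6*r + 8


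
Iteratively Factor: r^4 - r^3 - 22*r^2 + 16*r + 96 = (r + 4)*(r^3 - 5*r^2 - 2*r + 24) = (r + 2)*(r + 4)*(r^2 - 7*r + 12) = (r - 3)*(r + 2)*(r + 4)*(r - 4)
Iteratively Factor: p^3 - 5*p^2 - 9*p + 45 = (p - 3)*(p^2 - 2*p - 15) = (p - 5)*(p - 3)*(p + 3)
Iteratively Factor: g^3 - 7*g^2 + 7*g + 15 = (g - 5)*(g^2 - 2*g - 3) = (g - 5)*(g + 1)*(g - 3)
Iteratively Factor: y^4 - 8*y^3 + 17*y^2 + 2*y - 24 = (y - 2)*(y^3 - 6*y^2 + 5*y + 12) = (y - 3)*(y - 2)*(y^2 - 3*y - 4) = (y - 4)*(y - 3)*(y - 2)*(y + 1)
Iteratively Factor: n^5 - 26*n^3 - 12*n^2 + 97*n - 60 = (n - 1)*(n^4 + n^3 - 25*n^2 - 37*n + 60) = (n - 5)*(n - 1)*(n^3 + 6*n^2 + 5*n - 12) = (n - 5)*(n - 1)^2*(n^2 + 7*n + 12) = (n - 5)*(n - 1)^2*(n + 3)*(n + 4)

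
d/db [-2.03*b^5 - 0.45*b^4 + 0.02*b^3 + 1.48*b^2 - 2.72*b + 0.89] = -10.15*b^4 - 1.8*b^3 + 0.06*b^2 + 2.96*b - 2.72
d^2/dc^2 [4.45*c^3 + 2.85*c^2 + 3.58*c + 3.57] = 26.7*c + 5.7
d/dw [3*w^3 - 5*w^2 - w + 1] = 9*w^2 - 10*w - 1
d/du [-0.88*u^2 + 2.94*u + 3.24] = 2.94 - 1.76*u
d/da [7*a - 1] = 7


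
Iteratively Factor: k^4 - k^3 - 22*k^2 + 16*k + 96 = (k + 2)*(k^3 - 3*k^2 - 16*k + 48) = (k - 4)*(k + 2)*(k^2 + k - 12) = (k - 4)*(k - 3)*(k + 2)*(k + 4)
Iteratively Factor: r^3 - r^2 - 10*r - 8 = (r + 2)*(r^2 - 3*r - 4) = (r - 4)*(r + 2)*(r + 1)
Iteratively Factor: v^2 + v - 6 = (v + 3)*(v - 2)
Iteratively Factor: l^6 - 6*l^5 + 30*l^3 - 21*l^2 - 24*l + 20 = (l + 1)*(l^5 - 7*l^4 + 7*l^3 + 23*l^2 - 44*l + 20) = (l + 1)*(l + 2)*(l^4 - 9*l^3 + 25*l^2 - 27*l + 10) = (l - 1)*(l + 1)*(l + 2)*(l^3 - 8*l^2 + 17*l - 10) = (l - 1)^2*(l + 1)*(l + 2)*(l^2 - 7*l + 10) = (l - 5)*(l - 1)^2*(l + 1)*(l + 2)*(l - 2)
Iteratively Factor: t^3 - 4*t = (t - 2)*(t^2 + 2*t) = t*(t - 2)*(t + 2)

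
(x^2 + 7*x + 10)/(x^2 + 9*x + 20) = (x + 2)/(x + 4)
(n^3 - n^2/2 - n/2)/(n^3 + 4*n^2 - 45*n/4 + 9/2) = 2*n*(2*n^2 - n - 1)/(4*n^3 + 16*n^2 - 45*n + 18)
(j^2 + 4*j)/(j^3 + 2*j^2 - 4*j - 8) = j*(j + 4)/(j^3 + 2*j^2 - 4*j - 8)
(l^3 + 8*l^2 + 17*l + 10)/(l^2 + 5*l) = l + 3 + 2/l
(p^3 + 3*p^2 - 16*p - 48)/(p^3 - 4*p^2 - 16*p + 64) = (p + 3)/(p - 4)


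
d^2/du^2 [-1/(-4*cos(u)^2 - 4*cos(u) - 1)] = 4*(4*sin(u)^2 + cos(u) + 2)/(2*cos(u) + 1)^4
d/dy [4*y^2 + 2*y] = 8*y + 2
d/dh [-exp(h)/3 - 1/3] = -exp(h)/3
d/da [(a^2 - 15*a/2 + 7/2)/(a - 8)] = (a^2 - 16*a + 113/2)/(a^2 - 16*a + 64)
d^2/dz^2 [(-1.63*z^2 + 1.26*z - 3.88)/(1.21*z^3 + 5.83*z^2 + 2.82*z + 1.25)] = (-4.772966*z^6 + 11.068596*z^5 + 18.533328*z^4 - 272.766054*z^3 - 822.294858*z^2 - 402.619668*z - 19.136374)/(1.771561*z^9 + 25.607109*z^8 + 135.765993*z^7 + 323.004418*z^6 + 369.320556*z^5 + 292.137351*z^4 + 151.402143*z^3 + 57.149625*z^2 + 13.21875*z + 1.953125)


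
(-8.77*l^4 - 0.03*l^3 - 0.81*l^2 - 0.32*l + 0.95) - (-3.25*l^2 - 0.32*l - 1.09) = -8.77*l^4 - 0.03*l^3 + 2.44*l^2 + 2.04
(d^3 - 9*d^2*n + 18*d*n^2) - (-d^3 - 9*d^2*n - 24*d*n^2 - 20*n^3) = 2*d^3 + 42*d*n^2 + 20*n^3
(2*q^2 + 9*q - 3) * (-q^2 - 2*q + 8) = -2*q^4 - 13*q^3 + q^2 + 78*q - 24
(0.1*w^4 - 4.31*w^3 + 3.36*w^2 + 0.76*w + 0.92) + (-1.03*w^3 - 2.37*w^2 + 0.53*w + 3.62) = 0.1*w^4 - 5.34*w^3 + 0.99*w^2 + 1.29*w + 4.54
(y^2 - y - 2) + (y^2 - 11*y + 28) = 2*y^2 - 12*y + 26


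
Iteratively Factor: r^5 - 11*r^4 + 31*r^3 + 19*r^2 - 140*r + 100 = (r - 5)*(r^4 - 6*r^3 + r^2 + 24*r - 20) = (r - 5)^2*(r^3 - r^2 - 4*r + 4) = (r - 5)^2*(r + 2)*(r^2 - 3*r + 2) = (r - 5)^2*(r - 1)*(r + 2)*(r - 2)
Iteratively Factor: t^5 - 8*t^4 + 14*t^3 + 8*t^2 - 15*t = (t)*(t^4 - 8*t^3 + 14*t^2 + 8*t - 15) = t*(t - 5)*(t^3 - 3*t^2 - t + 3) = t*(t - 5)*(t - 3)*(t^2 - 1) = t*(t - 5)*(t - 3)*(t + 1)*(t - 1)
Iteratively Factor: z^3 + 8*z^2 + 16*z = (z)*(z^2 + 8*z + 16) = z*(z + 4)*(z + 4)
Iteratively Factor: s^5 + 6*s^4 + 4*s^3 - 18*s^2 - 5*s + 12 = (s + 4)*(s^4 + 2*s^3 - 4*s^2 - 2*s + 3) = (s - 1)*(s + 4)*(s^3 + 3*s^2 - s - 3) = (s - 1)*(s + 1)*(s + 4)*(s^2 + 2*s - 3) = (s - 1)^2*(s + 1)*(s + 4)*(s + 3)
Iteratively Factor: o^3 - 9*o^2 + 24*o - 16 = (o - 4)*(o^2 - 5*o + 4) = (o - 4)^2*(o - 1)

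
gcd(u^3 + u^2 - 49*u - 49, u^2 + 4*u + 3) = u + 1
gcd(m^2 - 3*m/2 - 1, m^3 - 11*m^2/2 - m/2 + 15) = m - 2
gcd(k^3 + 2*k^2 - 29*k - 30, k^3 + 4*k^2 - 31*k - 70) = k - 5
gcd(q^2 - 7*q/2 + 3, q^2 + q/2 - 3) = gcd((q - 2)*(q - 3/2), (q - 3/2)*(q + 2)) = q - 3/2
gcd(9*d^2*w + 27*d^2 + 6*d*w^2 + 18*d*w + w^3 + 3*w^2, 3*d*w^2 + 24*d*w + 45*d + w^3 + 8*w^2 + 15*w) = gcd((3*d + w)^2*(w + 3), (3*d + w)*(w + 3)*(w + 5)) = 3*d*w + 9*d + w^2 + 3*w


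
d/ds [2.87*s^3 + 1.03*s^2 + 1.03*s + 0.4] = 8.61*s^2 + 2.06*s + 1.03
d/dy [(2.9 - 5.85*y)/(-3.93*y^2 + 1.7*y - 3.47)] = (-22.9905*y^2 + 22.794*y + 15.3695)/(15.4449*y^4 - 13.362*y^3 + 30.1642*y^2 - 11.798*y + 12.0409)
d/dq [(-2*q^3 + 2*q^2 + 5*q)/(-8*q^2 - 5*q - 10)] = 2*(8*q^4 + 10*q^3 + 45*q^2 - 20*q - 25)/(64*q^4 + 80*q^3 + 185*q^2 + 100*q + 100)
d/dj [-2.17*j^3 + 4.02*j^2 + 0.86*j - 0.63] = -6.51*j^2 + 8.04*j + 0.86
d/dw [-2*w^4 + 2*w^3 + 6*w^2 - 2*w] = -8*w^3 + 6*w^2 + 12*w - 2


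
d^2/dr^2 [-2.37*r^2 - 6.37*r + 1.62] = -4.74000000000000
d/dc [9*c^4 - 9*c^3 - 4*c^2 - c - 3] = 36*c^3 - 27*c^2 - 8*c - 1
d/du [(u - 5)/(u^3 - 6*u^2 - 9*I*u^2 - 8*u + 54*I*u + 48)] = (u^3 - 6*u^2 - 9*I*u^2 - 8*u + 54*I*u + (u - 5)*(-3*u^2 + 12*u + 18*I*u + 8 - 54*I) + 48)/(u^3 - 6*u^2 - 9*I*u^2 - 8*u + 54*I*u + 48)^2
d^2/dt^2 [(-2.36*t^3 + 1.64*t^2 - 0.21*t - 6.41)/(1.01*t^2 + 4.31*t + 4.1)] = (2.8421709430404e-14*t^4 - 82.840282*t^3 - 330.201846*t^2 - 400.232166*t - 122.499362)/(1.030301*t^6 + 13.189893*t^5 + 68.832813*t^4 + 187.149251*t^3 + 279.42033*t^2 + 217.3533*t + 68.921)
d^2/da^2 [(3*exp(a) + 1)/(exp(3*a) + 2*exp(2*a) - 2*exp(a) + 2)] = (12*exp(6*a) + 27*exp(5*a) + 58*exp(4*a) - 54*exp(3*a) - 102*exp(2*a) + 16)*exp(a)/(exp(9*a) + 6*exp(8*a) + 6*exp(7*a) - 10*exp(6*a) + 12*exp(5*a) + 24*exp(4*a) - 44*exp(3*a) + 48*exp(2*a) - 24*exp(a) + 8)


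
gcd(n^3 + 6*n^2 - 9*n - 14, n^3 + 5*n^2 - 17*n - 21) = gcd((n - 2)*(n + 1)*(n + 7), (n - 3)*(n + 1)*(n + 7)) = n^2 + 8*n + 7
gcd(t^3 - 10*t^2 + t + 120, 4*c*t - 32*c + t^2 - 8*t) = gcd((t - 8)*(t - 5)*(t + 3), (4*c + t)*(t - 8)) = t - 8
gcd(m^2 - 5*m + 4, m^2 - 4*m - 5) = 1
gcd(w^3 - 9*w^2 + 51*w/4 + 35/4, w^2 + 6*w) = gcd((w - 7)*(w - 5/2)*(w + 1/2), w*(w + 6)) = 1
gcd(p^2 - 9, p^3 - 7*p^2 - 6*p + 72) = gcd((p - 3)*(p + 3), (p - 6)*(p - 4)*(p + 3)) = p + 3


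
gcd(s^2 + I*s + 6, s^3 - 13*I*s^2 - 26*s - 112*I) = 1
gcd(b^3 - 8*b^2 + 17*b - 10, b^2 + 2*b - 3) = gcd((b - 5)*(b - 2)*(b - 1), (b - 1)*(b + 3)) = b - 1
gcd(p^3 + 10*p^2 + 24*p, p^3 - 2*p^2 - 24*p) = p^2 + 4*p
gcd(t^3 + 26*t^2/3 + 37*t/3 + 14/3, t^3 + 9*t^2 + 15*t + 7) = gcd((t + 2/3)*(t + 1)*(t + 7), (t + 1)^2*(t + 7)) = t^2 + 8*t + 7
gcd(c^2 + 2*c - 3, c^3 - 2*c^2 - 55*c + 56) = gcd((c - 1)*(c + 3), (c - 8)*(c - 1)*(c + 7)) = c - 1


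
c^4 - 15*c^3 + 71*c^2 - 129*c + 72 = (c - 8)*(c - 3)^2*(c - 1)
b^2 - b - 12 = (b - 4)*(b + 3)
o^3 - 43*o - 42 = (o - 7)*(o + 1)*(o + 6)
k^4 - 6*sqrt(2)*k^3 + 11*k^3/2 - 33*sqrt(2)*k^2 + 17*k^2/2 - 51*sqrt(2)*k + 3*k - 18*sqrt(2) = (k + 1/2)*(k + 2)*(k + 3)*(k - 6*sqrt(2))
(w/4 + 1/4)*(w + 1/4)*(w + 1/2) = w^3/4 + 7*w^2/16 + 7*w/32 + 1/32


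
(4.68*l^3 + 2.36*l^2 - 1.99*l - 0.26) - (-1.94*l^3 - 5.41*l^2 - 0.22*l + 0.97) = 6.62*l^3 + 7.77*l^2 - 1.77*l - 1.23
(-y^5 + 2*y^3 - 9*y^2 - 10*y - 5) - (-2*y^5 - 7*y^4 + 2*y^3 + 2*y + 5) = y^5 + 7*y^4 - 9*y^2 - 12*y - 10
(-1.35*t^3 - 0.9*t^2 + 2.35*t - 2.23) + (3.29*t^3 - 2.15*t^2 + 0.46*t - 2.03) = 1.94*t^3 - 3.05*t^2 + 2.81*t - 4.26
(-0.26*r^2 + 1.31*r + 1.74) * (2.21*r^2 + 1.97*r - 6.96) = -0.5746*r^4 + 2.3829*r^3 + 8.2357*r^2 - 5.6898*r - 12.1104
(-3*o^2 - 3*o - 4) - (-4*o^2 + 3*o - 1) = o^2 - 6*o - 3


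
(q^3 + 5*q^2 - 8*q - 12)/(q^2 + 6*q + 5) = (q^2 + 4*q - 12)/(q + 5)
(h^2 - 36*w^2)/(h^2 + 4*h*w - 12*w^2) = (-h + 6*w)/(-h + 2*w)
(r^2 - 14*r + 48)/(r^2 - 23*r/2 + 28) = 2*(r - 6)/(2*r - 7)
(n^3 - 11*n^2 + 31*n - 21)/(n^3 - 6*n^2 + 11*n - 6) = (n - 7)/(n - 2)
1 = 1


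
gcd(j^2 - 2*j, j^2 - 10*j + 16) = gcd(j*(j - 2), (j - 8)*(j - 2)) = j - 2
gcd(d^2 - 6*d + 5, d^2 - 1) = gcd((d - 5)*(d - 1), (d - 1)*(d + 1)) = d - 1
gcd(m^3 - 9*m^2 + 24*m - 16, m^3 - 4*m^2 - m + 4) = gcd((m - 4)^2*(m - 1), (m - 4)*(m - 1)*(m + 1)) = m^2 - 5*m + 4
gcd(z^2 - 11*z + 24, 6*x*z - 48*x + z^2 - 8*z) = z - 8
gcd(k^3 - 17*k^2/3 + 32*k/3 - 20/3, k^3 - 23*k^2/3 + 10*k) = k - 5/3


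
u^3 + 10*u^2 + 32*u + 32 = (u + 2)*(u + 4)^2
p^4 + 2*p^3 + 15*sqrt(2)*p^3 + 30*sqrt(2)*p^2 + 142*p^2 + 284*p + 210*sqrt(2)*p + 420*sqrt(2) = (p + 2)*(p + 3*sqrt(2))*(p + 5*sqrt(2))*(p + 7*sqrt(2))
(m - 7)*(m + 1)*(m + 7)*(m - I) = m^4 + m^3 - I*m^3 - 49*m^2 - I*m^2 - 49*m + 49*I*m + 49*I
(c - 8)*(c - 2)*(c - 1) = c^3 - 11*c^2 + 26*c - 16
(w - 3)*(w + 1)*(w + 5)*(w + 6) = w^4 + 9*w^3 + 5*w^2 - 93*w - 90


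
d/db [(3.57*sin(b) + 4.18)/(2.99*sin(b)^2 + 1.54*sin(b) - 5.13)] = (-24.9964*sin(b) + 5.33715*cos(2*b) - 30.08845)*cos(b)/(2.99*sin(b)^2 + 1.54*sin(b) - 5.13)^2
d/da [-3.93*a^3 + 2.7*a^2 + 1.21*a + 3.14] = -11.79*a^2 + 5.4*a + 1.21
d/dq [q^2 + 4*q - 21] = 2*q + 4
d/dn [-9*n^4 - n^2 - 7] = -36*n^3 - 2*n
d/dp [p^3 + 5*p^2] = p*(3*p + 10)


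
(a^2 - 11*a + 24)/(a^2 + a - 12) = (a - 8)/(a + 4)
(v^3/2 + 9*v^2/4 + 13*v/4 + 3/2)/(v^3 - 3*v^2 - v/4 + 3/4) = (2*v^3 + 9*v^2 + 13*v + 6)/(4*v^3 - 12*v^2 - v + 3)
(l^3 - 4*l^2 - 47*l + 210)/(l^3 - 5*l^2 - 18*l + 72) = (l^2 + 2*l - 35)/(l^2 + l - 12)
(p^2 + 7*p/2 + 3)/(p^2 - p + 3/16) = 8*(2*p^2 + 7*p + 6)/(16*p^2 - 16*p + 3)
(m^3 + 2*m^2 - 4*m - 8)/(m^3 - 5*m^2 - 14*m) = (m^2 - 4)/(m*(m - 7))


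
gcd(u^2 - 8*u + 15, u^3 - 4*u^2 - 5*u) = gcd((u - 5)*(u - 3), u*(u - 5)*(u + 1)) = u - 5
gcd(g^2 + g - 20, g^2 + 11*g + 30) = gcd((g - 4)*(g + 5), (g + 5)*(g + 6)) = g + 5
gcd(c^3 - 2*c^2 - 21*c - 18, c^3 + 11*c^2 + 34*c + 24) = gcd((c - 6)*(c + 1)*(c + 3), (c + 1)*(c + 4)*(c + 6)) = c + 1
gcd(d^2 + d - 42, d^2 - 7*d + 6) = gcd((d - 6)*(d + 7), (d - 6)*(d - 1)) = d - 6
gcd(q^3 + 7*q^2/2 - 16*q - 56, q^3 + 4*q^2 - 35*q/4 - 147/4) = q + 7/2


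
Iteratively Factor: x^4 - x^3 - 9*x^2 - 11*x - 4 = (x - 4)*(x^3 + 3*x^2 + 3*x + 1) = (x - 4)*(x + 1)*(x^2 + 2*x + 1) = (x - 4)*(x + 1)^2*(x + 1)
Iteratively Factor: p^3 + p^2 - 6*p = (p - 2)*(p^2 + 3*p) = p*(p - 2)*(p + 3)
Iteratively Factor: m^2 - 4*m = (m - 4)*(m)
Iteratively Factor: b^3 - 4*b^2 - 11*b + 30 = (b - 5)*(b^2 + b - 6) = (b - 5)*(b - 2)*(b + 3)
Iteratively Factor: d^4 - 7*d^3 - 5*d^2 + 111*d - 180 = (d - 3)*(d^3 - 4*d^2 - 17*d + 60) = (d - 3)*(d + 4)*(d^2 - 8*d + 15) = (d - 3)^2*(d + 4)*(d - 5)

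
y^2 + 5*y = y*(y + 5)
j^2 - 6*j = j*(j - 6)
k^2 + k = k*(k + 1)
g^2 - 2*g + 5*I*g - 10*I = (g - 2)*(g + 5*I)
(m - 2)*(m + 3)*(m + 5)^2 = m^4 + 11*m^3 + 29*m^2 - 35*m - 150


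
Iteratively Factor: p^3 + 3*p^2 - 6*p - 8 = (p + 1)*(p^2 + 2*p - 8) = (p + 1)*(p + 4)*(p - 2)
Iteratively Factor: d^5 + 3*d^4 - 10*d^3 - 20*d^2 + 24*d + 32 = (d + 4)*(d^4 - d^3 - 6*d^2 + 4*d + 8) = (d + 2)*(d + 4)*(d^3 - 3*d^2 + 4) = (d - 2)*(d + 2)*(d + 4)*(d^2 - d - 2) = (d - 2)*(d + 1)*(d + 2)*(d + 4)*(d - 2)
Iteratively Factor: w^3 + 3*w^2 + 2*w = (w)*(w^2 + 3*w + 2) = w*(w + 2)*(w + 1)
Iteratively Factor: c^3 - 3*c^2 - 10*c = (c + 2)*(c^2 - 5*c) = (c - 5)*(c + 2)*(c)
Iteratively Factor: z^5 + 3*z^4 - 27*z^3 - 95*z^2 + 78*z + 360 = (z - 5)*(z^4 + 8*z^3 + 13*z^2 - 30*z - 72) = (z - 5)*(z + 4)*(z^3 + 4*z^2 - 3*z - 18) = (z - 5)*(z + 3)*(z + 4)*(z^2 + z - 6) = (z - 5)*(z + 3)^2*(z + 4)*(z - 2)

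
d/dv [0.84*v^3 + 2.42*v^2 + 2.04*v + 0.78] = 2.52*v^2 + 4.84*v + 2.04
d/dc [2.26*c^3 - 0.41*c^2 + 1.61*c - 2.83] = 6.78*c^2 - 0.82*c + 1.61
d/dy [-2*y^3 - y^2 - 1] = 2*y*(-3*y - 1)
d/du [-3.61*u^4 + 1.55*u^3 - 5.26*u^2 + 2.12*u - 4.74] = -14.44*u^3 + 4.65*u^2 - 10.52*u + 2.12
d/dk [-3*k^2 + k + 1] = 1 - 6*k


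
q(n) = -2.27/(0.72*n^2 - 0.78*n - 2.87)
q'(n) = -2.27*(0.78 - 1.44*n)/(0.72*n^2 - 0.78*n - 2.87)^2 = (3.2688*n - 1.7706)/(-0.72*n^2 + 0.78*n + 2.87)^2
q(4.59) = -0.26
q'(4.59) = 0.17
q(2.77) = -4.60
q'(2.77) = 29.86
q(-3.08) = -0.36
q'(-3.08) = -0.29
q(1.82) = 1.19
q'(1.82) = 1.15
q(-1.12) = 2.08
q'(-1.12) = -4.54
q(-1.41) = 6.70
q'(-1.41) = -55.59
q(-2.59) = -0.57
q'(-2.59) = -0.65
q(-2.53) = -0.61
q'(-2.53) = -0.73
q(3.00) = -1.79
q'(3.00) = 4.98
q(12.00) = -0.02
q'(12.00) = 0.00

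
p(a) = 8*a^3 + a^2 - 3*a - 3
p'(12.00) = 3477.00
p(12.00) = 13929.00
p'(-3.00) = 207.00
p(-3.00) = -201.00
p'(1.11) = 28.79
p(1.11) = 5.84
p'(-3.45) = 275.76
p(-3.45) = -309.26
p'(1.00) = 23.00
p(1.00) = 3.00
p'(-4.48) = 469.73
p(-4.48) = -688.81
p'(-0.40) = 0.04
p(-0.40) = -2.15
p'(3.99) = 387.06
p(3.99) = 509.12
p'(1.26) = 37.62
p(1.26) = 10.81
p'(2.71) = 178.68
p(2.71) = 155.43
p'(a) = 24*a^2 + 2*a - 3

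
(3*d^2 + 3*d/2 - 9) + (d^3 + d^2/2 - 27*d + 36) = d^3 + 7*d^2/2 - 51*d/2 + 27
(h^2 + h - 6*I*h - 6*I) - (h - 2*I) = h^2 - 6*I*h - 4*I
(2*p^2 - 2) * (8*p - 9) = 16*p^3 - 18*p^2 - 16*p + 18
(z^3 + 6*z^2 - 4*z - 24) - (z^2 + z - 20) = z^3 + 5*z^2 - 5*z - 4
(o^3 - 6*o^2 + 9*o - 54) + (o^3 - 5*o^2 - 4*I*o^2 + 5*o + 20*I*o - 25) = 2*o^3 - 11*o^2 - 4*I*o^2 + 14*o + 20*I*o - 79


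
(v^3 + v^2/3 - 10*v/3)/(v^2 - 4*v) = (3*v^2 + v - 10)/(3*(v - 4))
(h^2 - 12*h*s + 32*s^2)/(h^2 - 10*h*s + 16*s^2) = (-h + 4*s)/(-h + 2*s)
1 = 1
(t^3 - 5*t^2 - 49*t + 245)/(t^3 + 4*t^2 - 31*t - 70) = (t - 7)/(t + 2)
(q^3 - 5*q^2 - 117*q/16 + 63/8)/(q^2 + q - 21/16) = q - 6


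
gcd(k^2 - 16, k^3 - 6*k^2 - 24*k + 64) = k + 4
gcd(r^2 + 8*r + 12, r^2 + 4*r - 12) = r + 6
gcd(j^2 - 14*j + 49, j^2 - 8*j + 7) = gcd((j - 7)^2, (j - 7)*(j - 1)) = j - 7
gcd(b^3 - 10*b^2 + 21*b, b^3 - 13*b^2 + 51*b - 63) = b^2 - 10*b + 21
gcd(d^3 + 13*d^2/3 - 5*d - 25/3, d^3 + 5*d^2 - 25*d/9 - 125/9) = d^2 + 10*d/3 - 25/3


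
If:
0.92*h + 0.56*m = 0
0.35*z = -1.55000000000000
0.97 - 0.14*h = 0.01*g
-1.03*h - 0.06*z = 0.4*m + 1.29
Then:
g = 135.46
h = -2.75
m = 4.51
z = -4.43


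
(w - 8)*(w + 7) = w^2 - w - 56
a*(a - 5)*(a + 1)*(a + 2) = a^4 - 2*a^3 - 13*a^2 - 10*a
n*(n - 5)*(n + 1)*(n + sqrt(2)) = n^4 - 4*n^3 + sqrt(2)*n^3 - 4*sqrt(2)*n^2 - 5*n^2 - 5*sqrt(2)*n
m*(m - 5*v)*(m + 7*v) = m^3 + 2*m^2*v - 35*m*v^2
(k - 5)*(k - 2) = k^2 - 7*k + 10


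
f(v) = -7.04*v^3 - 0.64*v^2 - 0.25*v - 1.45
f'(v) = -21.12*v^2 - 1.28*v - 0.25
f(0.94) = -8.10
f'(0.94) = -20.11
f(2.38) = -100.58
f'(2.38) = -122.93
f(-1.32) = 13.96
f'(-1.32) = -35.36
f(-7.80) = 3302.41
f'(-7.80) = -1275.21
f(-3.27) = 238.68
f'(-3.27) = -221.90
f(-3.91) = 410.57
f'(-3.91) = -318.13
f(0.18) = -1.56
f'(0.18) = -1.16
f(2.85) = -170.33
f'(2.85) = -175.45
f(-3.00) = 183.62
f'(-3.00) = -186.49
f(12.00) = -12261.73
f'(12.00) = -3056.89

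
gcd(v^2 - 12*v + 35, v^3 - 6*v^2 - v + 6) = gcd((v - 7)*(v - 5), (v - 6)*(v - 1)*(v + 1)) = 1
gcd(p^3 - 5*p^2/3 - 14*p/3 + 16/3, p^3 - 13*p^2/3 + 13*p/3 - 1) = p - 1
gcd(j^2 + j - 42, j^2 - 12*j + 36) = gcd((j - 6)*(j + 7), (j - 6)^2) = j - 6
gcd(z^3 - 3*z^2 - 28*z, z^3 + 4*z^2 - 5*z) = z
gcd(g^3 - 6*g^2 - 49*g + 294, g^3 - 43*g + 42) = g^2 + g - 42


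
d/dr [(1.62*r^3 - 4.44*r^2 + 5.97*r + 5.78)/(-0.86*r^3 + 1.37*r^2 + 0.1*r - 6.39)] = (-1.599*r^4 + 10.5924*r^3 - 24.7659*r^2 + 40.906*r - 38.7263)/(0.7396*r^6 - 2.3564*r^5 + 1.7049*r^4 + 11.2648*r^3 - 17.4986*r^2 - 1.278*r + 40.8321)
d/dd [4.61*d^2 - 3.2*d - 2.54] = 9.22*d - 3.2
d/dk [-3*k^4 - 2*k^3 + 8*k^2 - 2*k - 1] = -12*k^3 - 6*k^2 + 16*k - 2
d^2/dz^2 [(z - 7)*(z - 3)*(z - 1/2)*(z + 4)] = 12*z^2 - 39*z - 32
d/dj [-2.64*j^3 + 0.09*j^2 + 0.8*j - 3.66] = -7.92*j^2 + 0.18*j + 0.8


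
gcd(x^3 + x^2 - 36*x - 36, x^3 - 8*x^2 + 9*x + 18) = x^2 - 5*x - 6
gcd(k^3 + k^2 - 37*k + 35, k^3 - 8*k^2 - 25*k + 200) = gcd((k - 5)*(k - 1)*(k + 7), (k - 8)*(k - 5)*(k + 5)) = k - 5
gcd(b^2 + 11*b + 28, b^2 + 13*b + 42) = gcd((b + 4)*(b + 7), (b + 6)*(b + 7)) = b + 7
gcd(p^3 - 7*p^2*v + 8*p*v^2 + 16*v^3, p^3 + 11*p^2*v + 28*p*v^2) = 1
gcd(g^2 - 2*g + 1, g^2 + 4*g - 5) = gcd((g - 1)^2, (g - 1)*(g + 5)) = g - 1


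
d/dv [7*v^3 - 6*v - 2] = 21*v^2 - 6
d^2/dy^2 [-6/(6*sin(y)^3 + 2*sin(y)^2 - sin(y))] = 6*(324*sin(y)^3 + 132*sin(y)^2 - 428*sin(y) - 198 + 13/sin(y) + 12/sin(y)^2 - 2/sin(y)^3)/(6*sin(y)^2 + 2*sin(y) - 1)^3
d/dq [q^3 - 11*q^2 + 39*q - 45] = 3*q^2 - 22*q + 39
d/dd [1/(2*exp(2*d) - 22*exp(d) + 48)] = (11/2 - exp(d))*exp(d)/(exp(2*d) - 11*exp(d) + 24)^2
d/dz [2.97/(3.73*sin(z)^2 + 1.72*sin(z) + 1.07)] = -(22.1562*sin(z) + 5.1084)*cos(z)/(3.73*sin(z)^2 + 1.72*sin(z) + 1.07)^2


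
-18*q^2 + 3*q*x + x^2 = (-3*q + x)*(6*q + x)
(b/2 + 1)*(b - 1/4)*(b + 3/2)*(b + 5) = b^4/2 + 33*b^3/8 + 147*b^2/16 + 79*b/16 - 15/8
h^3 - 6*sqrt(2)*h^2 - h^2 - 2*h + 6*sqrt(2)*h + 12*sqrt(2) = (h - 2)*(h + 1)*(h - 6*sqrt(2))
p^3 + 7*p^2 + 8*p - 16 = (p - 1)*(p + 4)^2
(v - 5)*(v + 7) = v^2 + 2*v - 35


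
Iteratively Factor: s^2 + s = (s + 1)*(s)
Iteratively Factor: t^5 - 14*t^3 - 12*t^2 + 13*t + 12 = (t - 1)*(t^4 + t^3 - 13*t^2 - 25*t - 12) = (t - 4)*(t - 1)*(t^3 + 5*t^2 + 7*t + 3) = (t - 4)*(t - 1)*(t + 3)*(t^2 + 2*t + 1) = (t - 4)*(t - 1)*(t + 1)*(t + 3)*(t + 1)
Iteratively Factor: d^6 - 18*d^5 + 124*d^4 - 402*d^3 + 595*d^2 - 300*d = (d - 1)*(d^5 - 17*d^4 + 107*d^3 - 295*d^2 + 300*d) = (d - 3)*(d - 1)*(d^4 - 14*d^3 + 65*d^2 - 100*d) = (d - 5)*(d - 3)*(d - 1)*(d^3 - 9*d^2 + 20*d) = d*(d - 5)*(d - 3)*(d - 1)*(d^2 - 9*d + 20) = d*(d - 5)^2*(d - 3)*(d - 1)*(d - 4)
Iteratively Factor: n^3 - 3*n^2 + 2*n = (n - 1)*(n^2 - 2*n) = n*(n - 1)*(n - 2)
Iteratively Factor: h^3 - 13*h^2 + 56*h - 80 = (h - 4)*(h^2 - 9*h + 20) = (h - 4)^2*(h - 5)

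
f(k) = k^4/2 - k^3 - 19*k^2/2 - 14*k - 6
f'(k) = 2*k^3 - 3*k^2 - 19*k - 14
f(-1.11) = -0.04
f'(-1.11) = 0.66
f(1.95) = -69.61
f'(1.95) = -47.63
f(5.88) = -22.38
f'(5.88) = 177.15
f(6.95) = 268.69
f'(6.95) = 380.45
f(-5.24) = 327.35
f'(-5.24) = -284.57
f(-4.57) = 173.11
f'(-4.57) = -180.71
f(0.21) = -9.37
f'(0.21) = -18.10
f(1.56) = -51.79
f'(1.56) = -43.35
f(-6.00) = 600.00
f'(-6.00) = -440.00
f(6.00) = 0.00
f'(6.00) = 196.00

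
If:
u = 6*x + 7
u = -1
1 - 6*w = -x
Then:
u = -1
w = -1/18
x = -4/3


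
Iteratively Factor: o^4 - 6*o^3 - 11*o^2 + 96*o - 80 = (o - 4)*(o^3 - 2*o^2 - 19*o + 20) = (o - 4)*(o - 1)*(o^2 - o - 20) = (o - 5)*(o - 4)*(o - 1)*(o + 4)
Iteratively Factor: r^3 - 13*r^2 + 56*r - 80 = (r - 4)*(r^2 - 9*r + 20) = (r - 4)^2*(r - 5)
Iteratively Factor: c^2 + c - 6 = (c + 3)*(c - 2)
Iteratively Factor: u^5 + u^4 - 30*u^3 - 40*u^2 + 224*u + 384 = (u + 3)*(u^4 - 2*u^3 - 24*u^2 + 32*u + 128) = (u + 3)*(u + 4)*(u^3 - 6*u^2 + 32) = (u - 4)*(u + 3)*(u + 4)*(u^2 - 2*u - 8) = (u - 4)*(u + 2)*(u + 3)*(u + 4)*(u - 4)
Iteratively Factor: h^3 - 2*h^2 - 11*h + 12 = (h - 1)*(h^2 - h - 12) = (h - 1)*(h + 3)*(h - 4)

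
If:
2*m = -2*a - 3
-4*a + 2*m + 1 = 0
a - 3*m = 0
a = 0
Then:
No Solution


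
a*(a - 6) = a^2 - 6*a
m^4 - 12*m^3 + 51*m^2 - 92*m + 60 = (m - 5)*(m - 3)*(m - 2)^2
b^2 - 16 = (b - 4)*(b + 4)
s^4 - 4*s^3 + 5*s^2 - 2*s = s*(s - 2)*(s - 1)^2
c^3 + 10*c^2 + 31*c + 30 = (c + 2)*(c + 3)*(c + 5)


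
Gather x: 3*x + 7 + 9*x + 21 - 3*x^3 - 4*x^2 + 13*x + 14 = -3*x^3 - 4*x^2 + 25*x + 42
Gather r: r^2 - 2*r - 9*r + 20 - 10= r^2 - 11*r + 10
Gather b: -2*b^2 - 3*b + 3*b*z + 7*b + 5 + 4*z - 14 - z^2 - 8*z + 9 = -2*b^2 + b*(3*z + 4) - z^2 - 4*z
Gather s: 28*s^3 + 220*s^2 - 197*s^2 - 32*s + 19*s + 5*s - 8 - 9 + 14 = 28*s^3 + 23*s^2 - 8*s - 3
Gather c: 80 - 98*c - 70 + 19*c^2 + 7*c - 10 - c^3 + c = -c^3 + 19*c^2 - 90*c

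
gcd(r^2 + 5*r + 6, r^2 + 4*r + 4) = r + 2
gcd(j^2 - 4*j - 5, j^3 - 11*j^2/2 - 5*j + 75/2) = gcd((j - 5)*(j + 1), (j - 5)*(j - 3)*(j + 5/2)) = j - 5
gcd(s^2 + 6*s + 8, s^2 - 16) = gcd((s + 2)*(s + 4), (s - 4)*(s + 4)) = s + 4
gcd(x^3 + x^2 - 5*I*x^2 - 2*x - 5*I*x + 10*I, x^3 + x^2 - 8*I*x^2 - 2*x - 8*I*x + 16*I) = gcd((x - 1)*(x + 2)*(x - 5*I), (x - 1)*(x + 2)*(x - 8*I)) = x^2 + x - 2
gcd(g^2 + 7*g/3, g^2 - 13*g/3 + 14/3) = 1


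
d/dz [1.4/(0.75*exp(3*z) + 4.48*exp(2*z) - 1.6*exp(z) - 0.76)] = (-3.15*exp(2*z) - 12.544*exp(z) + 2.24)*exp(z)/(0.75*exp(3*z) + 4.48*exp(2*z) - 1.6*exp(z) - 0.76)^2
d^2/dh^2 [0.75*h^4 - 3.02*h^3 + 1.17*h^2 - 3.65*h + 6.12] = 9.0*h^2 - 18.12*h + 2.34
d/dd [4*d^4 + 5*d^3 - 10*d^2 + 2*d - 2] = 16*d^3 + 15*d^2 - 20*d + 2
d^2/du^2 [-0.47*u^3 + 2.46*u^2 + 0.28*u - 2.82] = 4.92 - 2.82*u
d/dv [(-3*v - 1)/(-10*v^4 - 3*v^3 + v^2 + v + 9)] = (30*v^4 + 9*v^3 - 3*v^2 - 3*v - (3*v + 1)*(40*v^3 + 9*v^2 - 2*v - 1) - 27)/(-10*v^4 - 3*v^3 + v^2 + v + 9)^2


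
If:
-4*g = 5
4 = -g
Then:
No Solution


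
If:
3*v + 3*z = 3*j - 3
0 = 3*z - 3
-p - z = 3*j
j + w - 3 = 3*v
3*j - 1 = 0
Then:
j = 1/3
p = -2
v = -5/3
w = -7/3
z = 1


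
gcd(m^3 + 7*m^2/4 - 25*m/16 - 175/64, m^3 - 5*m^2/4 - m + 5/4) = m - 5/4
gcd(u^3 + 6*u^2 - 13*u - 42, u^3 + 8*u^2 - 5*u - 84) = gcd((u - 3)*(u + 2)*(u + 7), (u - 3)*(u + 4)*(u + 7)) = u^2 + 4*u - 21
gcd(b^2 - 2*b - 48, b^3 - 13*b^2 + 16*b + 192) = b - 8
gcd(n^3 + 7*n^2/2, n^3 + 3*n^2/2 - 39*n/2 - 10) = 1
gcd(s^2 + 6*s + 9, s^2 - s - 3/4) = 1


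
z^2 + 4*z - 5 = (z - 1)*(z + 5)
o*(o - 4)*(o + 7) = o^3 + 3*o^2 - 28*o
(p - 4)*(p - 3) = p^2 - 7*p + 12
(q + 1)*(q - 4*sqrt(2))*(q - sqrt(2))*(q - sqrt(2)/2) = q^4 - 11*sqrt(2)*q^3/2 + q^3 - 11*sqrt(2)*q^2/2 + 13*q^2 - 4*sqrt(2)*q + 13*q - 4*sqrt(2)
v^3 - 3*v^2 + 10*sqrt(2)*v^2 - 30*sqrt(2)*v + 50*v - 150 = (v - 3)*(v + 5*sqrt(2))^2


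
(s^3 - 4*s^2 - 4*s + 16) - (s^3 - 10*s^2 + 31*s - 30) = 6*s^2 - 35*s + 46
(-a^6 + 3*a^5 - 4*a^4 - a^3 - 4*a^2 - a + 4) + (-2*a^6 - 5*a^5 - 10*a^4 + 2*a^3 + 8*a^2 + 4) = -3*a^6 - 2*a^5 - 14*a^4 + a^3 + 4*a^2 - a + 8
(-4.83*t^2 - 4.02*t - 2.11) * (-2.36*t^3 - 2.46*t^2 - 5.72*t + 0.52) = 11.3988*t^5 + 21.369*t^4 + 42.4964*t^3 + 25.6734*t^2 + 9.9788*t - 1.0972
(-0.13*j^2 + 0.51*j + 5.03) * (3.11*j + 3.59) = -0.4043*j^3 + 1.1194*j^2 + 17.4742*j + 18.0577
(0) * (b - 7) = 0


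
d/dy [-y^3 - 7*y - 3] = -3*y^2 - 7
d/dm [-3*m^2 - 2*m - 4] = -6*m - 2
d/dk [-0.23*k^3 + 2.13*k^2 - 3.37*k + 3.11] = -0.69*k^2 + 4.26*k - 3.37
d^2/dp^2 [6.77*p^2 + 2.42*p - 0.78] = 13.5400000000000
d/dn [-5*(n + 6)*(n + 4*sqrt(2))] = -10*n - 30 - 20*sqrt(2)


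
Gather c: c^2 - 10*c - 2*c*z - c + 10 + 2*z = c^2 + c*(-2*z - 11) + 2*z + 10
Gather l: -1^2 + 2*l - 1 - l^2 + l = -l^2 + 3*l - 2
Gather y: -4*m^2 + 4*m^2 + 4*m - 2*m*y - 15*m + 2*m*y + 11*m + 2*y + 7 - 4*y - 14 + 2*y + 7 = 0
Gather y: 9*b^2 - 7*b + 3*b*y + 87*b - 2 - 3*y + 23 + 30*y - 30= 9*b^2 + 80*b + y*(3*b + 27) - 9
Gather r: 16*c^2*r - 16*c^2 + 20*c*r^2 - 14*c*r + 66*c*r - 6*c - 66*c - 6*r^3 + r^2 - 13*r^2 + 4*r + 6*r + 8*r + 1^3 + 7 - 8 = -16*c^2 - 72*c - 6*r^3 + r^2*(20*c - 12) + r*(16*c^2 + 52*c + 18)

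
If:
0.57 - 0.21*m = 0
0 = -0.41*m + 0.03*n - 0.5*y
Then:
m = 2.71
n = 16.6666666666667*y + 37.0952380952381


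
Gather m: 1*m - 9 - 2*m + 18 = 9 - m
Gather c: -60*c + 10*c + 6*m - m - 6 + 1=-50*c + 5*m - 5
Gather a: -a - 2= -a - 2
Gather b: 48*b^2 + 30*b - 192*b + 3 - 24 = 48*b^2 - 162*b - 21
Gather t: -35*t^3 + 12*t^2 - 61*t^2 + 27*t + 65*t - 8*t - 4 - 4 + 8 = -35*t^3 - 49*t^2 + 84*t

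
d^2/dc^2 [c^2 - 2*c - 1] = 2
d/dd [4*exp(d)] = 4*exp(d)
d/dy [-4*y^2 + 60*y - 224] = 60 - 8*y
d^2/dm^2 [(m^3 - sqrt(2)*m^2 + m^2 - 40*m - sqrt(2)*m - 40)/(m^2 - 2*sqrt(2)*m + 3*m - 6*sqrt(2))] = 4*(-15*m^3 - sqrt(2)*m^3 - 42*m^2 - 18*sqrt(2)*m^2 - 240*sqrt(2)*m - 90*m - 264*sqrt(2) + 158)/(m^6 - 6*sqrt(2)*m^5 + 9*m^5 - 54*sqrt(2)*m^4 + 51*m^4 - 178*sqrt(2)*m^3 + 243*m^3 - 306*sqrt(2)*m^2 + 648*m^2 - 432*sqrt(2)*m + 648*m - 432*sqrt(2))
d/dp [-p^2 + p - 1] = 1 - 2*p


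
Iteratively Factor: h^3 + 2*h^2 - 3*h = (h)*(h^2 + 2*h - 3) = h*(h - 1)*(h + 3)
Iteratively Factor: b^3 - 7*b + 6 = (b - 1)*(b^2 + b - 6) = (b - 1)*(b + 3)*(b - 2)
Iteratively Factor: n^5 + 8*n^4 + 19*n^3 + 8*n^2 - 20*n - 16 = (n - 1)*(n^4 + 9*n^3 + 28*n^2 + 36*n + 16) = (n - 1)*(n + 4)*(n^3 + 5*n^2 + 8*n + 4) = (n - 1)*(n + 2)*(n + 4)*(n^2 + 3*n + 2) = (n - 1)*(n + 1)*(n + 2)*(n + 4)*(n + 2)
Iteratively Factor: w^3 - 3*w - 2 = (w + 1)*(w^2 - w - 2) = (w + 1)^2*(w - 2)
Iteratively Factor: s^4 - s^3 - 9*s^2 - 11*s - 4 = (s + 1)*(s^3 - 2*s^2 - 7*s - 4) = (s + 1)^2*(s^2 - 3*s - 4) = (s - 4)*(s + 1)^2*(s + 1)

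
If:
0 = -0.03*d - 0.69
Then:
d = -23.00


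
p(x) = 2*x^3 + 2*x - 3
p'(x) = 6*x^2 + 2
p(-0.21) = -3.44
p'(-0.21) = 2.26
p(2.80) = 46.50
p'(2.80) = 49.04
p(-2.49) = -38.86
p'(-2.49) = 39.20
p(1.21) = 2.96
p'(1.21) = 10.78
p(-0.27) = -3.58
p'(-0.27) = 2.44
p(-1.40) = -11.29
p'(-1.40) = 13.76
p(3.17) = 67.05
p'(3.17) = 62.29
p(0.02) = -2.96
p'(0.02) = 2.00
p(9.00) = 1473.00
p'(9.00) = 488.00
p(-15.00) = -6783.00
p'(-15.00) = 1352.00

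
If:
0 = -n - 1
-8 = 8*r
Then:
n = -1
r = -1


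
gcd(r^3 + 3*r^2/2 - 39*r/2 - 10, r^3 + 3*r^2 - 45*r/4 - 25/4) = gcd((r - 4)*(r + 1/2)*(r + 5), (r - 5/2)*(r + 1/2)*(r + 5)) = r^2 + 11*r/2 + 5/2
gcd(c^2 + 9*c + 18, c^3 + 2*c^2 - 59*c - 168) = c + 3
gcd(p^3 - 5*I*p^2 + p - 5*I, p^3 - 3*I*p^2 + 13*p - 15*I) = p^2 - 6*I*p - 5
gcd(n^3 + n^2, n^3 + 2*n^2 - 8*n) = n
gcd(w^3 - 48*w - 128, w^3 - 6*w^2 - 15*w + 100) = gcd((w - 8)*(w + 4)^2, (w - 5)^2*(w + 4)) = w + 4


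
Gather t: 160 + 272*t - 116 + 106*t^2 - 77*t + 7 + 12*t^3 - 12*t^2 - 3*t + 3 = 12*t^3 + 94*t^2 + 192*t + 54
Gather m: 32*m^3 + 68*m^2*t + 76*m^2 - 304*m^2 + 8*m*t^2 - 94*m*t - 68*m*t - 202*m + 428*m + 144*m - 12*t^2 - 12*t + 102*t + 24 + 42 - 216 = 32*m^3 + m^2*(68*t - 228) + m*(8*t^2 - 162*t + 370) - 12*t^2 + 90*t - 150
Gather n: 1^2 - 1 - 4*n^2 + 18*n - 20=-4*n^2 + 18*n - 20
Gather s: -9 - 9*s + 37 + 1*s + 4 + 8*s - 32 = 0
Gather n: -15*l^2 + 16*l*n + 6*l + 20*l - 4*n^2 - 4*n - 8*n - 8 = -15*l^2 + 26*l - 4*n^2 + n*(16*l - 12) - 8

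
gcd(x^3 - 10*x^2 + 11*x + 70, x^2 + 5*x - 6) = 1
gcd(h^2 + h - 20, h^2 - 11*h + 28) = h - 4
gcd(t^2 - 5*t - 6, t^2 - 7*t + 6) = t - 6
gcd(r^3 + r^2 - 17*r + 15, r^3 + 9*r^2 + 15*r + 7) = 1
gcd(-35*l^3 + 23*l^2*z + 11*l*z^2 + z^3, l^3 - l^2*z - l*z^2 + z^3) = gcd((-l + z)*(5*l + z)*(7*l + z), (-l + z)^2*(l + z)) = -l + z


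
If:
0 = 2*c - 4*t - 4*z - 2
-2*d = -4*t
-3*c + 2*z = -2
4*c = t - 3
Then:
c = -1/2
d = 2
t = 1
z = -7/4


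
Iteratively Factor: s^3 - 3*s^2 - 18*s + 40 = (s - 5)*(s^2 + 2*s - 8) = (s - 5)*(s + 4)*(s - 2)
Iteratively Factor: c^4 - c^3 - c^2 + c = (c - 1)*(c^3 - c) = c*(c - 1)*(c^2 - 1) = c*(c - 1)*(c + 1)*(c - 1)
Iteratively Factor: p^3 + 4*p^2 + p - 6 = (p - 1)*(p^2 + 5*p + 6) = (p - 1)*(p + 3)*(p + 2)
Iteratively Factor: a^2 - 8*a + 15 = (a - 5)*(a - 3)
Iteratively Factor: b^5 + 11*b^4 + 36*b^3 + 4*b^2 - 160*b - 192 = (b + 4)*(b^4 + 7*b^3 + 8*b^2 - 28*b - 48) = (b + 2)*(b + 4)*(b^3 + 5*b^2 - 2*b - 24) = (b + 2)*(b + 4)^2*(b^2 + b - 6) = (b + 2)*(b + 3)*(b + 4)^2*(b - 2)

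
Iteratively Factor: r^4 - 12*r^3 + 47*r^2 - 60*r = (r)*(r^3 - 12*r^2 + 47*r - 60) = r*(r - 3)*(r^2 - 9*r + 20) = r*(r - 5)*(r - 3)*(r - 4)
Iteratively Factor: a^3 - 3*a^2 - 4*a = (a)*(a^2 - 3*a - 4) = a*(a + 1)*(a - 4)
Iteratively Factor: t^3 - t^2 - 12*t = (t + 3)*(t^2 - 4*t) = t*(t + 3)*(t - 4)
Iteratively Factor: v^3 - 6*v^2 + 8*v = (v - 2)*(v^2 - 4*v) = (v - 4)*(v - 2)*(v)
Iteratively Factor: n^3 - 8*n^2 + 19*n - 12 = (n - 3)*(n^2 - 5*n + 4) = (n - 3)*(n - 1)*(n - 4)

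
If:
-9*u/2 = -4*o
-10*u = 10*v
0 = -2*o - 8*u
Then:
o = 0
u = 0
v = 0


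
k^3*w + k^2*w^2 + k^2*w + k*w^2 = k*(k + w)*(k*w + w)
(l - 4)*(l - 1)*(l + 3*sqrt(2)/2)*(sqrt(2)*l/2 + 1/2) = sqrt(2)*l^4/2 - 5*sqrt(2)*l^3/2 + 2*l^3 - 10*l^2 + 11*sqrt(2)*l^2/4 - 15*sqrt(2)*l/4 + 8*l + 3*sqrt(2)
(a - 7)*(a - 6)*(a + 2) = a^3 - 11*a^2 + 16*a + 84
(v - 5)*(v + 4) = v^2 - v - 20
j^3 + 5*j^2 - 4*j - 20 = (j - 2)*(j + 2)*(j + 5)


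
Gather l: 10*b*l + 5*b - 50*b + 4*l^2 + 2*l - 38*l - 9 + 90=-45*b + 4*l^2 + l*(10*b - 36) + 81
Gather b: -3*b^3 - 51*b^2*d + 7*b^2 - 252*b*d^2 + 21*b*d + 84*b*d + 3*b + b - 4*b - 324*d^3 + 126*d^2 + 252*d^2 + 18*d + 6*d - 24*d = -3*b^3 + b^2*(7 - 51*d) + b*(-252*d^2 + 105*d) - 324*d^3 + 378*d^2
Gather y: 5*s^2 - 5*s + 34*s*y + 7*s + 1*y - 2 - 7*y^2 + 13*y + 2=5*s^2 + 2*s - 7*y^2 + y*(34*s + 14)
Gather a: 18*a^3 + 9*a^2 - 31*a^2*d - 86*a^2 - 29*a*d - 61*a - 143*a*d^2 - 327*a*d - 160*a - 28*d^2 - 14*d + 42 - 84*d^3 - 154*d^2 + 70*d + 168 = 18*a^3 + a^2*(-31*d - 77) + a*(-143*d^2 - 356*d - 221) - 84*d^3 - 182*d^2 + 56*d + 210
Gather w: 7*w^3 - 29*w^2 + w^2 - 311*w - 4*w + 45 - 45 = 7*w^3 - 28*w^2 - 315*w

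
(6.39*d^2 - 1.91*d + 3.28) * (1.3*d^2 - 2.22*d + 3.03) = 8.307*d^4 - 16.6688*d^3 + 27.8659*d^2 - 13.0689*d + 9.9384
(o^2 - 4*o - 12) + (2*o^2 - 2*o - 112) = 3*o^2 - 6*o - 124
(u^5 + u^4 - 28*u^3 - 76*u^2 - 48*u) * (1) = u^5 + u^4 - 28*u^3 - 76*u^2 - 48*u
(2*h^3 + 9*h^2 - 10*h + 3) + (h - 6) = 2*h^3 + 9*h^2 - 9*h - 3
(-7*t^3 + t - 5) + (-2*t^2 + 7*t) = -7*t^3 - 2*t^2 + 8*t - 5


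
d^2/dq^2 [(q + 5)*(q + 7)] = 2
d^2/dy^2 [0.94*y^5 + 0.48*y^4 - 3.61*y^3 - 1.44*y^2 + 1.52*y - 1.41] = 18.8*y^3 + 5.76*y^2 - 21.66*y - 2.88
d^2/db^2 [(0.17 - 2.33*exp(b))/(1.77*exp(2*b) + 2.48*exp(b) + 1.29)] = (-7.299657*exp(4*b) + 12.35814*exp(3*b) + 34.15923*exp(2*b) + 6.94706*exp(b) - 4.421217)*exp(b)/(5.545233*exp(6*b) + 23.308776*exp(5*b) + 44.782947*exp(4*b) + 49.228496*exp(3*b) + 32.638419*exp(2*b) + 12.380904*exp(b) + 2.146689)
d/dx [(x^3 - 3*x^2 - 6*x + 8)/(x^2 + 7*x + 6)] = (x^4 + 14*x^3 + 3*x^2 - 52*x - 92)/(x^4 + 14*x^3 + 61*x^2 + 84*x + 36)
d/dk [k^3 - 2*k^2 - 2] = k*(3*k - 4)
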